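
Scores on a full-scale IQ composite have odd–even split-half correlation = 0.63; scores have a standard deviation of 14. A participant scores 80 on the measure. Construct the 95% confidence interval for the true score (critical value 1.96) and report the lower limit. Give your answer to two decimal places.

66.93

Full-length reliability (Spearman-Brown) = 2(0.63)/(1+0.63) ≈ 0.773
SEM = 14.000 * √(1 − 0.773) = 14.000 * √0.227 ≈ 14.000 * 0.476 ≈ 6.670
Half-width = 1.96*6.670 ≈ 13.073
Lower bound: 80 − 13.073 = 66.927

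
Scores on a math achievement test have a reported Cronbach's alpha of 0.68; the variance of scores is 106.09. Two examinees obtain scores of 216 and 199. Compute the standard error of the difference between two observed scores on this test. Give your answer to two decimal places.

8.24

SD = √106.09 ≈ 10.300
SEM = 10.300 × √(1 − 0.680) = 10.300 × √0.320 ≈ 10.300 × 0.566 ≈ 5.827
SE_diff = SEM × √2 ≈ 5.827 × 1.414 ≈ 8.240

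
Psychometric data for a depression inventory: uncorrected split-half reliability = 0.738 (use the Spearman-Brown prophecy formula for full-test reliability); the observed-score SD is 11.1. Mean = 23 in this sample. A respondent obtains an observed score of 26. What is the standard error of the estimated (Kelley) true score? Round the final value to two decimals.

Full-length reliability (Spearman-Brown) = 2(0.738)/(1+0.738) ≈ 0.8493
SE_est = SD × √(r(1 − r)) = 11.1000 × √0.1280 ≈ 11.1000 × 0.3578 ≈ 3.9716

3.97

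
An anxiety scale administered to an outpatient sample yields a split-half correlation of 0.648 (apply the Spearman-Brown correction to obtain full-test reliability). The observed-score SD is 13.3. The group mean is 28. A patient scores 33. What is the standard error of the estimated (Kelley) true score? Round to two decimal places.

5.45

Spearman-Brown: r = 2(0.648) / (1 + 0.648) = 1.29600 / 1.64800 ≃ 0.78641
SE_est = SD × √(r(1 − r)) = 13.30000 × √0.16797 ≃ 13.30000 × 0.40984 ≃ 5.45090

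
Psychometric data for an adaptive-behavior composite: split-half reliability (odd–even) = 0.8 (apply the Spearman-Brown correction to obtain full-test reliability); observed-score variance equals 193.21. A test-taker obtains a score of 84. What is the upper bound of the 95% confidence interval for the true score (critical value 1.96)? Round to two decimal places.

93.08

SD = √193.21 ≈ 13.900
Spearman-Brown: r = 2(0.8) / (1 + 0.8) = 1.600 / 1.800 ≈ 0.889
SEM = 13.900 × √(1 − 0.889) = 13.900 × √0.111 ≈ 13.900 × 0.333 ≈ 4.633
Margin = 1.96 × 4.633 ≈ 9.081
Upper bound: 84 + 9.081 = 93.081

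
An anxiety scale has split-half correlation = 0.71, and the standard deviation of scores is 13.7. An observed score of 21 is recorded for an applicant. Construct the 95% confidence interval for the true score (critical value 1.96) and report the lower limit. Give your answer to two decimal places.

r_full = 2·0.71 / (1 + 0.71) ≈ 0.8304
SEM = 13.7000 × √(1 − 0.8304) = 13.7000 × √0.1696 ≈ 13.7000 × 0.4118 ≈ 5.6418
Half-width = 1.96×5.6418 ≈ 11.0580
Lower limit = 21 − 11.0580 ≈ 9.9420

9.94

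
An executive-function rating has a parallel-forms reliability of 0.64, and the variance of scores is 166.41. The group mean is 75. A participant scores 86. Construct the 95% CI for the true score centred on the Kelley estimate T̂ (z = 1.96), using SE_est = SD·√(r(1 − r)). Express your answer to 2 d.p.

[69.90, 94.18]

σ = 166.41^(1/2) = 12.9000
T̂ = r·X + (1 − r)·M = 0.6400·86 + 0.3600·75 = 55.0400 + 27.0000 ≃ 82.0400
SE_est = SD · √(r(1 − r)) = 12.9000 · √0.2304 ≃ 12.9000 · 0.4800 ≃ 6.1920
95% CI: 82.0400 ± 12.1363 ≃ (69.9037, 94.1763)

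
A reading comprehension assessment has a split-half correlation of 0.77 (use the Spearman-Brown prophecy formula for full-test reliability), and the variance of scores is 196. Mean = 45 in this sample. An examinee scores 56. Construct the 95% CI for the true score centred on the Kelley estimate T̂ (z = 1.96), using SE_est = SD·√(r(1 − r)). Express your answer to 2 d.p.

SD = √196 ≈ 14.000
r_full = 2·0.77 / (1 + 0.77) ≈ 0.870
T̂ = r·X + (1 − r)·M = 0.870·56 + 0.130·45 ≈ 48.723 + 5.847 ≈ 54.571
SE_est = SD · √(r(1 − r)) = 14.000 · √0.113 ≈ 14.000 · 0.336 ≈ 4.707
95% CI: 54.571 ± 9.226 ≈ (45.344, 63.797)

[45.34, 63.80]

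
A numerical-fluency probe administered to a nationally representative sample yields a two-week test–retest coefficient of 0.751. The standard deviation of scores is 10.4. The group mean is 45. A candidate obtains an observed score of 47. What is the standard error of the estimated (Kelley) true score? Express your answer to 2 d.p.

4.50

SE_est = SD * √(r(1 − r)) = 10.4000 * √0.1870 ≈ 10.4000 * 0.4324 ≈ 4.4973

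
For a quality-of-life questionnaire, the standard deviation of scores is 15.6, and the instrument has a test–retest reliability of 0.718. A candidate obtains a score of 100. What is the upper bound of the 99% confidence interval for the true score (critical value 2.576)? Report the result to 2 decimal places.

SEM = 15.6000×√(1 − 0.7180) ≈ 8.2842
Half-width = 2.576×8.2842 ≈ 21.3400
Upper limit = 100 + 21.3400 ≈ 121.3400

121.34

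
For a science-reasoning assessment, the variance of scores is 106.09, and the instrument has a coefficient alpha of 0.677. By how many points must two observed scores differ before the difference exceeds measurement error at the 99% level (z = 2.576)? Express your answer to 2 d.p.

21.33

SD = √106.09 = 10.30000
The standard error of measurement is 10.30000*√(1 − 0.67700) ≈ 10.30000*0.56833 ≈ 5.85381.
SE_diff = SEM * √2 ≈ 5.85381 * 1.41421 ≈ 8.27853
Smallest detectable difference = 2.576*8.27853 ≈ 21.32551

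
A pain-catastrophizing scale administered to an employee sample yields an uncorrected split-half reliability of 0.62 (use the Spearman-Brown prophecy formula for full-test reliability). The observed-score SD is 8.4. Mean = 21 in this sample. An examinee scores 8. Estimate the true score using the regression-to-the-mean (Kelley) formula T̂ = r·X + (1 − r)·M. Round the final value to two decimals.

11.05

r_full = 2·0.62 / (1 + 0.62) ≃ 0.765
T̂ = r·X + (1 − r)·M = 0.765×8 + 0.235×21 ≃ 6.123 + 4.926 ≃ 11.049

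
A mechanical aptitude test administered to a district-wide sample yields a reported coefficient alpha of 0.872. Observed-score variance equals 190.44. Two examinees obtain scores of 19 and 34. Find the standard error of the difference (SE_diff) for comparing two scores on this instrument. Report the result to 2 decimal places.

σ = 190.44^(1/2) = 13.8000
SEM = 13.8000 · √(1 − 0.8720) = 13.8000 · √0.1280 ≈ 13.8000 · 0.3578 ≈ 4.9372
Standard error of the difference = 4.9372·√2 ≈ 6.9823

6.98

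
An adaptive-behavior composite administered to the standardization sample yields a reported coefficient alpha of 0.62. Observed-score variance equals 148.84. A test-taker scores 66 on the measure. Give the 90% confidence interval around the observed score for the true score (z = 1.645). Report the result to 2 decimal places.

[53.63, 78.37]

SD = √148.84 = 12.2000
SEM = 12.2000 · √(1 − 0.6200) = 12.2000 · √0.3800 ≈ 12.2000 · 0.6164 ≈ 7.5206
Half-width = 1.645·7.5206 ≈ 12.3714
90% CI: 66 ± 12.3714 = [53.6286, 78.3714]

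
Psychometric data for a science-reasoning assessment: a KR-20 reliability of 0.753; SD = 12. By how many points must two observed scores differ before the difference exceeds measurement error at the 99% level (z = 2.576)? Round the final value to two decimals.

SEM = 12.0000·√(1 − 0.7530) ≃ 5.9639
SE_diff = SEM · √2 ≃ 5.9639 · 1.4142 ≃ 8.4342
Smallest detectable difference = 2.576·8.4342 ≃ 21.7265

21.73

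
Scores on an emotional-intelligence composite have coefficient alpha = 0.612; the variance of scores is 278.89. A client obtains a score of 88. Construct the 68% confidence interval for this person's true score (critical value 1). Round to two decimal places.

SD = √278.89 ≃ 16.7000
SEM = 16.7000 · √(1 − 0.6120) = 16.7000 · √0.3880 ≃ 16.7000 · 0.6229 ≃ 10.4024
1 · SEM ≃ 10.4024
CI = 88 ± 10.4024 → [77.5976, 98.4024]

[77.60, 98.40]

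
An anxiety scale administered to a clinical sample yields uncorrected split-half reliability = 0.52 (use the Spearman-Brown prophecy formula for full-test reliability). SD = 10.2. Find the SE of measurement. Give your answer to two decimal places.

r_full = 2·0.52 / (1 + 0.52) ≃ 0.6842
The standard error of measurement is 10.2000×√(1 − 0.6842) ≃ 10.2000×0.5620 ≃ 5.7319.

5.73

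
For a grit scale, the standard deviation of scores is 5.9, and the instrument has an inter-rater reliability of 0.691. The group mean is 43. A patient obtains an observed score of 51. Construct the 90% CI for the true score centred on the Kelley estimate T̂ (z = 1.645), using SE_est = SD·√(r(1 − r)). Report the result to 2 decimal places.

[44.04, 53.01]

T̂ = 0.691(51) + 0.309(43) ≈ 48.528
SE_est = SD * √(r(1 − r)) = 5.900 * √0.214 ≈ 5.900 * 0.462 ≈ 2.726
CI = 48.528 ± 1.645 * 2.726 → [44.043, 53.013]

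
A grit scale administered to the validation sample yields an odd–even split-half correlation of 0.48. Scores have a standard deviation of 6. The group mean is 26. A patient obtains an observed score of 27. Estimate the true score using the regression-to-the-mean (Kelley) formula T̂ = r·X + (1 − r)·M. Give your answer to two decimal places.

Spearman-Brown: r = 2(0.48) / (1 + 0.48) = 0.9600 / 1.4800 ≈ 0.6486
T̂ = r·X + (1 − r)·M = 0.6486×27 + 0.3514×26 ≈ 17.5135 + 9.1351 ≈ 26.6486

26.65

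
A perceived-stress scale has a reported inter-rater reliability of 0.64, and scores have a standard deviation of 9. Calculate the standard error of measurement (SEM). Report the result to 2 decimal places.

SEM = 9.000 × √(1 − 0.640) = 9.000 × √0.360 ≈ 9.000 × 0.600 ≈ 5.400

5.40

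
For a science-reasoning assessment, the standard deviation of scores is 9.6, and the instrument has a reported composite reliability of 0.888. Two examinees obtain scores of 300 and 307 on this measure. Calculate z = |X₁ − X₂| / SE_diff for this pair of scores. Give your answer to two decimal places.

SEM = 9.60000·√(1 − 0.88800) ≈ 3.21277
SE_diff = SEM · √2 ≈ 3.21277 · 1.41421 ≈ 4.54355
z = 7 / 4.54355 ≈ 1.54065

1.54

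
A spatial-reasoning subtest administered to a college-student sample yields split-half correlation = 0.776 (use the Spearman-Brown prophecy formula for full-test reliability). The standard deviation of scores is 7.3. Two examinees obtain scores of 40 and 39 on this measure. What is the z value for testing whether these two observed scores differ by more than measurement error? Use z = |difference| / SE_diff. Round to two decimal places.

r_full = 2·0.776 / (1 + 0.776) ≈ 0.874
SEM = 7.300*√(1 − 0.874) ≈ 2.593
SE_diff = √2 * SEM ≈ 3.666
z = 1 / 3.666 ≈ 0.273

0.27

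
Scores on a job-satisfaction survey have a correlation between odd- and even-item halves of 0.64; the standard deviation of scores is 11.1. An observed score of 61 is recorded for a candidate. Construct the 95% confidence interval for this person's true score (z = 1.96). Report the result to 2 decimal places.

Full-length reliability (Spearman-Brown) = 2(0.64)/(1+0.64) ≈ 0.7805
SEM = 11.1000 * √(1 − 0.7805) = 11.1000 * √0.2195 ≈ 11.1000 * 0.4685 ≈ 5.2006
1.96 * SEM ≈ 10.1931
Interval: (50.8069, 71.1931)

[50.81, 71.19]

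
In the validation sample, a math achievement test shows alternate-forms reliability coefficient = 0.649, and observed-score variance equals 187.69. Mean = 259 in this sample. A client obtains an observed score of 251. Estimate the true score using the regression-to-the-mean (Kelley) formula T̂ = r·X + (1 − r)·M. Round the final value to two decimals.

Estimated true score = 0.6490·251 + (1 − 0.6490)·259 ≈ 253.8080

253.81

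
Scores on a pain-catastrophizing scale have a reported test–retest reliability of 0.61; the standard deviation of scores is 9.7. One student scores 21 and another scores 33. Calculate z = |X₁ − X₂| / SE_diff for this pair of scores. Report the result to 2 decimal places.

The standard error of measurement is 9.70000×√(1 − 0.61000) ≈ 9.70000×0.62450 ≈ 6.05765.
Standard error of the difference = 6.05765·√2 ≈ 8.56681
z = 12 / 8.56681 ≈ 1.40076

1.40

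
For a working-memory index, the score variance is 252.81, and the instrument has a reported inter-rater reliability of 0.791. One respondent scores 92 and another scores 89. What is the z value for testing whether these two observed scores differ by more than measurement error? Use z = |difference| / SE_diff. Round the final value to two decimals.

0.29

σ = 252.81^(1/2) = 15.9000
The standard error of measurement is 15.9000*√(1 − 0.7910) ≈ 15.9000*0.4572 ≈ 7.2689.
SE_diff = SEM * √2 ≈ 7.2689 * 1.4142 ≈ 10.2798
z = 3 / 10.2798 ≈ 0.2918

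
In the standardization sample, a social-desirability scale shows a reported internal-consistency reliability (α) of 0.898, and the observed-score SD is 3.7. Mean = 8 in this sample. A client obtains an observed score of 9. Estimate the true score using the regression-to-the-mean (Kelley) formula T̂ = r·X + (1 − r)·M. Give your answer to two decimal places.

8.90

T̂ = r·X + (1 − r)·M = 0.8980×9 + 0.1020×8 = 8.0820 + 0.8160 ≃ 8.8980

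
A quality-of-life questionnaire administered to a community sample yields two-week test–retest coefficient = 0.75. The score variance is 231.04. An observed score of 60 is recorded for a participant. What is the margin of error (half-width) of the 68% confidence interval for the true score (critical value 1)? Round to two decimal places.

7.60

σ = 231.04^(1/2) = 15.200
The standard error of measurement is 15.200×√(1 − 0.750) ≈ 15.200×0.500 ≈ 7.600.
1 × SEM ≈ 7.600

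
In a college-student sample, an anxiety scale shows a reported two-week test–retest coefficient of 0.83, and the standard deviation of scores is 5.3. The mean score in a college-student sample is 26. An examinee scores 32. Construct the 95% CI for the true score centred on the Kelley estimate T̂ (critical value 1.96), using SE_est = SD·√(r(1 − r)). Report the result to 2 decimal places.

[27.08, 34.88]

T̂ = 0.830(32) + 0.170(26) ≈ 30.980
SE_est = SD × √(r(1 − r)) = 5.300 × √0.141 ≈ 5.300 × 0.376 ≈ 1.991
CI = 30.980 ± 1.96 × 1.991 → [27.078, 34.882]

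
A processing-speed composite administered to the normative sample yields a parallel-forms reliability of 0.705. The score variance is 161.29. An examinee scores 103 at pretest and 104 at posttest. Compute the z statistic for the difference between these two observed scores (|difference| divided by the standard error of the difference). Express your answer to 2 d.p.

SD = √161.29 ≈ 12.7000
SEM = 12.7000 * √(1 − 0.7050) = 12.7000 * √0.2950 ≈ 12.7000 * 0.5431 ≈ 6.8979
Standard error of the difference = 6.8979·√2 ≈ 9.7551
z = |103 − 104| / 9.7551 = 1 / 9.7551 ≈ 0.1025

0.10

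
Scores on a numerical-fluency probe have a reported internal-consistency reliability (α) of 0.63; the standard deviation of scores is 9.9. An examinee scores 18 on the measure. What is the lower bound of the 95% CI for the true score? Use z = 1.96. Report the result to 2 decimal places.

SEM = 9.90000*√(1 − 0.63000) ≈ 6.02193
Half-width = 1.96*6.02193 ≈ 11.80299
Lower limit = 18 − 11.80299 ≈ 6.19701

6.20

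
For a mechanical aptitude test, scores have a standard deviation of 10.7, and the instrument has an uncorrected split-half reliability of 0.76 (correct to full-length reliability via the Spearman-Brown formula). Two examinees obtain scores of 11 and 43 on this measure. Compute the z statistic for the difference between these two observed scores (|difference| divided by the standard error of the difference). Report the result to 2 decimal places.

r_full = 2·0.76 / (1 + 0.76) ≃ 0.864
SEM = 10.700 × √(1 − 0.864) = 10.700 × √0.136 ≃ 10.700 × 0.369 ≃ 3.951
Standard error of the difference = 3.951·√2 ≃ 5.588
z = |11 − 43| / 5.588 = 32 / 5.588 ≃ 5.727

5.73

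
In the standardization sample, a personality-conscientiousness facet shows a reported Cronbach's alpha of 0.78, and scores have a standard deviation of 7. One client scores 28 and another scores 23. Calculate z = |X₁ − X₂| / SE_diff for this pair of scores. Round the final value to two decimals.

1.08

SEM = 7.0000×√(1 − 0.7800) ≈ 3.2833
SE_diff = √2 × SEM ≈ 4.6433
z = |28 − 23| / 4.6433 = 5 / 4.6433 ≈ 1.0768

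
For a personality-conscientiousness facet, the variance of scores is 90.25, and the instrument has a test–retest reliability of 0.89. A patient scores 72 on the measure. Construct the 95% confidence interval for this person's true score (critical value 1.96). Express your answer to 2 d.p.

σ = 90.25^(1/2) = 9.500
SEM = 9.500 · √(1 − 0.890) = 9.500 · √0.110 ≈ 9.500 · 0.332 ≈ 3.151
Half-width = 1.96·3.151 ≈ 6.176
CI = 72 ± 6.176 → [65.824, 78.176]

[65.82, 78.18]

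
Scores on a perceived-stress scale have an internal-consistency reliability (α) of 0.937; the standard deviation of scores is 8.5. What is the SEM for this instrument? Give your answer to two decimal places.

2.13

SEM = 8.500×√(1 − 0.937) ≈ 2.133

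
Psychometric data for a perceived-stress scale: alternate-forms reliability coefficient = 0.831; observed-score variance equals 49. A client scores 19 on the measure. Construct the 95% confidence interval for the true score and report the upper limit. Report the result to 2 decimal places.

σ = 49^(1/2) = 7.00000
The standard error of measurement is 7.00000·√(1 − 0.83100) ≃ 7.00000·0.41110 ≃ 2.87767.
Margin = 1.96 · 2.87767 ≃ 5.64024
Upper limit = 19 + 5.64024 ≃ 24.64024

24.64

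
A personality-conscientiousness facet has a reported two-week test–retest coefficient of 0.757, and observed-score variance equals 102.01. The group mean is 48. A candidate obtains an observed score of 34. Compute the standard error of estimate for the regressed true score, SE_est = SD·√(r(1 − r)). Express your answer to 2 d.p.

4.33

SD = √102.01 ≈ 10.1000
SE_est = 10.1000·√[r(1 − r)] ≈ 4.3318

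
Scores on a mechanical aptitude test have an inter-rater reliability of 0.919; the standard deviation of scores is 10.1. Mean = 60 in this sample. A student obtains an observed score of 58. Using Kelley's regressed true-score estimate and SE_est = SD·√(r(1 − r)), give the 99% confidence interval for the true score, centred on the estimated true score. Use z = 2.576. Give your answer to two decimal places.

[51.06, 65.26]

T̂ = r·X + (1 − r)·M = 0.919*58 + 0.081*60 = 53.302 + 4.860 ≈ 58.162
SE_est = SD * √(r(1 − r)) = 10.100 * √0.074 ≈ 10.100 * 0.273 ≈ 2.756
CI = 58.162 ± 2.576 * 2.756 → [51.063, 65.261]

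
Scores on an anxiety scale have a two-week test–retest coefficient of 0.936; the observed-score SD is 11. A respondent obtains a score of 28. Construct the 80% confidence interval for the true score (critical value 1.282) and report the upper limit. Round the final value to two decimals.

SEM = 11.000 · √(1 − 0.936) = 11.000 · √0.064 ≈ 11.000 · 0.253 ≈ 2.783
Half-width = 1.282·2.783 ≈ 3.568
Upper limit = 28 + 3.568 ≈ 31.568

31.57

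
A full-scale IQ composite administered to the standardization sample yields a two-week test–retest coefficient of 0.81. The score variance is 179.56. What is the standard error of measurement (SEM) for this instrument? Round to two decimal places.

5.84

σ = 179.56^(1/2) = 13.400
SEM = 13.400·√(1 − 0.810) ≈ 5.841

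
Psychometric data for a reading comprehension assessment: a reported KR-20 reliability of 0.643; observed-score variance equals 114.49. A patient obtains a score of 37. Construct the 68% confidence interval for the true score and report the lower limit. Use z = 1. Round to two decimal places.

30.61

σ = 114.49^(1/2) = 10.7000
SEM = 10.7000 * √(1 − 0.6430) = 10.7000 * √0.3570 ≃ 10.7000 * 0.5975 ≃ 6.3932
Margin = 1 * 6.3932 ≃ 6.3932
Lower limit = 37 − 6.3932 ≃ 30.6068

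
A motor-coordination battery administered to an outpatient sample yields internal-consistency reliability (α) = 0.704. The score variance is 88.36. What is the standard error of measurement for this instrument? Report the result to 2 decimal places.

SD = √88.36 = 9.400
The standard error of measurement is 9.400·√(1 − 0.704) ≈ 9.400·0.544 ≈ 5.114.

5.11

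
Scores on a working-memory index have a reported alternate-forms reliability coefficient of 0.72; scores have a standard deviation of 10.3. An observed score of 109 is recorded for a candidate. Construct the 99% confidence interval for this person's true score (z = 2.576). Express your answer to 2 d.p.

SEM = 10.3000 * √(1 − 0.7200) = 10.3000 * √0.2800 ≈ 10.3000 * 0.5292 ≈ 5.4502
Half-width = 2.576*5.4502 ≈ 14.0398
Interval: (94.9602, 123.0398)

[94.96, 123.04]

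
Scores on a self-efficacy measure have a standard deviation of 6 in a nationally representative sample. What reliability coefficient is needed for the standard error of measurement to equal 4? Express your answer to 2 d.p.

0.56

r = 1 − (4.0000/6)² ≈ 1 − 0.4444 ≈ 0.5556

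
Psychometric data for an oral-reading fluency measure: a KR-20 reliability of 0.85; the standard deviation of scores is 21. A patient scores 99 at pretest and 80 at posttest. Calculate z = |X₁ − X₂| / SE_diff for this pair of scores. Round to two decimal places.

The standard error of measurement is 21.000*√(1 − 0.850) ≃ 21.000*0.387 ≃ 8.133.
SE_diff = √2 * SEM ≃ 11.502
z = 19 / 11.502 ≃ 1.652

1.65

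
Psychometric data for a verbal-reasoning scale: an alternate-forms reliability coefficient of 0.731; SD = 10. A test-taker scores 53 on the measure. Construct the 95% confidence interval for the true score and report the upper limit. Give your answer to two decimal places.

63.17

SEM = 10.0000×√(1 − 0.7310) ≃ 5.1865
Half-width = 1.96×5.1865 ≃ 10.1656
Upper bound: 53 + 10.1656 = 63.1656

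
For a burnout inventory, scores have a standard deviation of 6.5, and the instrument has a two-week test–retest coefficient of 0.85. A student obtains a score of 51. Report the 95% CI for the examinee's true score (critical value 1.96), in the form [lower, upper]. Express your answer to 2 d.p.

[46.07, 55.93]

SEM = 6.50000·√(1 − 0.85000) ≈ 2.51744
1.96 · SEM ≈ 4.93418
CI = 51 ± 4.93418 → [46.06582, 55.93418]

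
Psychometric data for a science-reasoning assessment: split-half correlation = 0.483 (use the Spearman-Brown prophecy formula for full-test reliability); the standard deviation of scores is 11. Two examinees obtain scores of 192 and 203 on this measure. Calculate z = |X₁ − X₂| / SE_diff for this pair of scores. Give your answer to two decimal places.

r_full = 2·0.483 / (1 + 0.483) ≃ 0.651
SEM = 11.000 × √(1 − 0.651) = 11.000 × √0.349 ≃ 11.000 × 0.590 ≃ 6.495
SE_diff = √2 × SEM ≃ 9.185
z = |192 − 203| / 9.185 = 11 / 9.185 ≃ 1.198

1.20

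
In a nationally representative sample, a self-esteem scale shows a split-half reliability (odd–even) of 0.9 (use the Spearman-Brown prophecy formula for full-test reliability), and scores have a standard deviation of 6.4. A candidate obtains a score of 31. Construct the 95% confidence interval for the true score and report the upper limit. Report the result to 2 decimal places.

33.88

Full-length reliability (Spearman-Brown) = 2(0.9)/(1+0.9) ≈ 0.947
SEM = 6.400×√(1 − 0.947) ≈ 1.468
Half-width = 1.96×1.468 ≈ 2.878
Upper limit = 31 + 2.878 ≈ 33.878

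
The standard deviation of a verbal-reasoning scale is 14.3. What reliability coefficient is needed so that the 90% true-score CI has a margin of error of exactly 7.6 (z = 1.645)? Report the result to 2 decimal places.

Required SEM = 7.6 / 1.645 ≈ 4.620
r = 1 − (4.620/14.3)² ≈ 1 − 0.104 ≈ 0.896

0.90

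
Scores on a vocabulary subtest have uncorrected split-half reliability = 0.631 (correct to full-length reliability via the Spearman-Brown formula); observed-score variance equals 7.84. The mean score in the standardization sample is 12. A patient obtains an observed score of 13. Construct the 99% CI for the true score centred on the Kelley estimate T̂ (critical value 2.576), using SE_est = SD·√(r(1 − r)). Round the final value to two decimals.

[9.76, 15.79]

σ = 7.84^(1/2) = 2.8000
Full-length reliability (Spearman-Brown) = 2(0.631)/(1+0.631) ≈ 0.7738
T̂ = 0.7738(13) + 0.2262(12) ≈ 12.7738
SE_est = 2.8000·√[r(1 − r)] ≈ 1.1715
99% CI: 12.7738 ± 3.0178 ≈ (9.7559, 15.7916)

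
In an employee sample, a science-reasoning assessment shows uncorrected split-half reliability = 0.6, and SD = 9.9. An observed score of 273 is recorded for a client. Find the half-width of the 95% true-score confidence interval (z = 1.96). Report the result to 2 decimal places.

r_full = 2·0.6 / (1 + 0.6) ≃ 0.750
The standard error of measurement is 9.900·√(1 − 0.750) ≃ 9.900·0.500 ≃ 4.950.
1.96 · SEM ≃ 9.702

9.70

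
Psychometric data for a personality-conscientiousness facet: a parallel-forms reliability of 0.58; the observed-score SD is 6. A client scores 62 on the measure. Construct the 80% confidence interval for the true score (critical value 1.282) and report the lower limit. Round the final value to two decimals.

SEM = 6.000 * √(1 − 0.580) = 6.000 * √0.420 ≃ 6.000 * 0.648 ≃ 3.888
Margin = 1.282 * 3.888 ≃ 4.985
Lower bound: 62 − 4.985 = 57.015

57.02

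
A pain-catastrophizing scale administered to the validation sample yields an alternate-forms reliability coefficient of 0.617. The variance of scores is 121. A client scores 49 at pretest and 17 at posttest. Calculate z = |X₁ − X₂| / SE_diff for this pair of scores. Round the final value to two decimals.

SD = √121 = 11.0000
The standard error of measurement is 11.0000×√(1 − 0.6170) ≈ 11.0000×0.6189 ≈ 6.8076.
Standard error of the difference = 6.8076·√2 ≈ 9.6274
z = |49 − 17| / 9.6274 = 32 / 9.6274 ≈ 3.3239

3.32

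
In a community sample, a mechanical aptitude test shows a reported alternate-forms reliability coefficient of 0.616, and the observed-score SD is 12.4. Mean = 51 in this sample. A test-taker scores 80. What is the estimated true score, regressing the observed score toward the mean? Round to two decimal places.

T̂ = 0.6160(80) + 0.3840(51) ≈ 68.8640

68.86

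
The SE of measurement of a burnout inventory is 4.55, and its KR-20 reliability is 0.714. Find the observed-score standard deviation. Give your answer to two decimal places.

8.51

SD = SEM / √(1 − r) = 4.55 / √0.286 ≈ 4.55 / 0.535 ≈ 8.508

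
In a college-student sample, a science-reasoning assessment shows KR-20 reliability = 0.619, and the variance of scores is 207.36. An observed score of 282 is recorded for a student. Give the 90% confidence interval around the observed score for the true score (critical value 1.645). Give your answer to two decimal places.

[267.38, 296.62]

SD = √207.36 ≈ 14.4000
The standard error of measurement is 14.4000*√(1 − 0.6190) ≈ 14.4000*0.6173 ≈ 8.8884.
Half-width = 1.645*8.8884 ≈ 14.6215
90% CI: 282 ± 14.6215 = [267.3785, 296.6215]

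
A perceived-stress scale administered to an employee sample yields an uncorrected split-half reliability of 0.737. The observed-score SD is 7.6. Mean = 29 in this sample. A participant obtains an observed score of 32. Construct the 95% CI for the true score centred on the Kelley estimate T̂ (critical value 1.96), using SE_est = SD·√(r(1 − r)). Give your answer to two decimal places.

Full-length reliability (Spearman-Brown) = 2(0.737)/(1+0.737) ≈ 0.849
T̂ = r·X + (1 − r)·M = 0.849·32 + 0.151·29 ≈ 27.155 + 4.391 ≈ 31.546
SE_est = SD · √(r(1 − r)) = 7.600 · √0.128 ≈ 7.600 · 0.358 ≈ 2.724
CI = 31.546 ± 1.96 · 2.724 → [26.206, 36.885]

[26.21, 36.89]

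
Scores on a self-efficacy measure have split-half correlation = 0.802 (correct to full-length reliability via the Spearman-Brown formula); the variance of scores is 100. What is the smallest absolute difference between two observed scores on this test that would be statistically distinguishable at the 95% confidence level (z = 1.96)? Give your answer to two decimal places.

SD = √100 ≈ 10.000
Spearman-Brown: r = 2(0.802) / (1 + 0.802) = 1.604 / 1.802 ≈ 0.890
SEM = 10.000·√(1 − 0.890) ≈ 3.315
SE_diff = √2 · SEM ≈ 4.688
Minimum reliable difference = 1.96 · SE_diff ≈ 1.96 · 4.688 ≈ 9.188

9.19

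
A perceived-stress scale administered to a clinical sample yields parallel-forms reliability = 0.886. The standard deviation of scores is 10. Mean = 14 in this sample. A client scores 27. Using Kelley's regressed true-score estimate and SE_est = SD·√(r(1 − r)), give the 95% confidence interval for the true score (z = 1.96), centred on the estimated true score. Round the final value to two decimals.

[19.29, 31.75]

T̂ = 0.88600(27) + 0.11400(14) ≈ 25.51800
SE_est = 10.00000·√[r(1 − r)] ≈ 3.17811
95% CI: 25.51800 ± 6.22910 ≈ (19.28890, 31.74710)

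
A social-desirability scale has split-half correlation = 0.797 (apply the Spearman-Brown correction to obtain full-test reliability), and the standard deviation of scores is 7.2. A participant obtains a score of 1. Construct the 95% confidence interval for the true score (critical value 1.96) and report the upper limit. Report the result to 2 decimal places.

Full-length reliability (Spearman-Brown) = 2(0.797)/(1+0.797) ≈ 0.887
SEM = 7.200×√(1 − 0.887) ≈ 2.420
Margin = 1.96 × 2.420 ≈ 4.743
Upper bound: 1 + 4.743 = 5.743

5.74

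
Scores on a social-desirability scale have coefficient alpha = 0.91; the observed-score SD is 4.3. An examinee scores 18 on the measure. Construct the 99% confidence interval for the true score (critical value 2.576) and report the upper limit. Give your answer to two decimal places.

SEM = 4.30000 * √(1 − 0.91000) = 4.30000 * √0.09000 ≃ 4.30000 * 0.30000 ≃ 1.29000
Margin = 2.576 * 1.29000 ≃ 3.32304
Upper bound: 18 + 3.32304 = 21.32304

21.32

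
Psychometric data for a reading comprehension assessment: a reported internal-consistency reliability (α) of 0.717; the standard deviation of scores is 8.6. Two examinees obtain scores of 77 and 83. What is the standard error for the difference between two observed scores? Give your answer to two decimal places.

SEM = 8.60000 · √(1 − 0.71700) = 8.60000 · √0.28300 ≈ 8.60000 · 0.53198 ≈ 4.57501
SE_diff = SEM · √2 ≈ 4.57501 · 1.41421 ≈ 6.47004

6.47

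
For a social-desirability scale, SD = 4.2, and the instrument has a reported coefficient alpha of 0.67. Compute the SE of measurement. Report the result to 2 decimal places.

The standard error of measurement is 4.20000×√(1 − 0.67000) ≈ 4.20000×0.57446 ≈ 2.41272.

2.41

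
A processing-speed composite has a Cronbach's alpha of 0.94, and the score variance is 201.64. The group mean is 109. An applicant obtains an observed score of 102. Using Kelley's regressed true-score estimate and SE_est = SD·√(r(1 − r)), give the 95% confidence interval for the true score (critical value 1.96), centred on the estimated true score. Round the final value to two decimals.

SD = √201.64 = 14.20000
T̂ = 0.94000(102) + 0.06000(109) ≈ 102.42000
SE_est = SD * √(r(1 − r)) = 14.20000 * √0.05640 ≈ 14.20000 * 0.23749 ≈ 3.37231
CI = 102.42000 ± 1.96 * 3.37231 → [95.81027, 109.02973]

[95.81, 109.03]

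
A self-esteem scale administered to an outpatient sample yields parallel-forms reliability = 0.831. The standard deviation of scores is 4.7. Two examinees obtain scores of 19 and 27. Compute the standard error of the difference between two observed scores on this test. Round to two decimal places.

SEM = 4.7000 · √(1 − 0.8310) = 4.7000 · √0.1690 ≈ 4.7000 · 0.4111 ≈ 1.9322
SE_diff = SEM · √2 ≈ 1.9322 · 1.4142 ≈ 2.7325

2.73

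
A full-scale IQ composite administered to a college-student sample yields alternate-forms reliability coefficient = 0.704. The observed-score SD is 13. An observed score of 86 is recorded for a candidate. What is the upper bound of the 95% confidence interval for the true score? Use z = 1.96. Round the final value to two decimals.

The standard error of measurement is 13.0000*√(1 − 0.7040) ≈ 13.0000*0.5441 ≈ 7.0728.
1.96 * SEM ≈ 13.8626
Upper bound: 86 + 13.8626 = 99.8626

99.86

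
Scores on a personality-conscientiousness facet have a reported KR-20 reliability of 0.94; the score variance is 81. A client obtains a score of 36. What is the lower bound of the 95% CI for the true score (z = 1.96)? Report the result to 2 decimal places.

SD = √81 = 9.0000
SEM = 9.0000 · √(1 − 0.9400) = 9.0000 · √0.0600 ≈ 9.0000 · 0.2449 ≈ 2.2045
1.96 · SEM ≈ 4.3209
Lower bound: 36 − 4.3209 = 31.6791

31.68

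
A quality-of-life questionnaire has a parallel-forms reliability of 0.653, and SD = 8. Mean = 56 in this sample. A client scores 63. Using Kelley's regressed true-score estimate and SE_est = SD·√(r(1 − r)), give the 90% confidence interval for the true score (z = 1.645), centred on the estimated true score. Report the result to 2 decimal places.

[54.31, 66.84]

Estimated true score = 0.6530×63 + (1 − 0.6530)×56 ≈ 60.5710
SE_est = 8.0000·√[r(1 − r)] ≈ 3.8081
90% CI: 60.5710 ± 6.2644 ≈ (54.3066, 66.8354)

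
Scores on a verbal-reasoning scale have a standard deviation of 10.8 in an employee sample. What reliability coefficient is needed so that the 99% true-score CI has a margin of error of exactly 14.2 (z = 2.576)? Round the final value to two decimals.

Required SEM = 14.2 / 2.576 ≈ 5.5124
r = 1 − (5.5124/10.8)² ≈ 1 − 0.2605 ≈ 0.7395

0.74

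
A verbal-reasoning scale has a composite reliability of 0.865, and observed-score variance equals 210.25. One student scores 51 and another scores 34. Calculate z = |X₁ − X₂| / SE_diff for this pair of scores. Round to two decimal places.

2.26

SD = √210.25 ≈ 14.500
SEM = 14.500 * √(1 − 0.865) = 14.500 * √0.135 ≈ 14.500 * 0.367 ≈ 5.328
SE_diff = √2 * SEM ≈ 7.534
z = |51 − 34| / 7.534 = 17 / 7.534 ≈ 2.256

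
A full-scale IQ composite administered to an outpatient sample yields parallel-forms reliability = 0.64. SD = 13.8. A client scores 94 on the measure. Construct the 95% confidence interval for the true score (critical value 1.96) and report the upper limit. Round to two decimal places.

110.23

The standard error of measurement is 13.800×√(1 − 0.640) ≈ 13.800×0.600 ≈ 8.280.
Half-width = 1.96×8.280 ≈ 16.229
Upper bound: 94 + 16.229 = 110.229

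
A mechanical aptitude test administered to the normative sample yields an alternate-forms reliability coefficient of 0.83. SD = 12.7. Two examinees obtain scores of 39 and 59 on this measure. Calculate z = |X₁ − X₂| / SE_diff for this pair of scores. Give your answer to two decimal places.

2.70

SEM = 12.7000·√(1 − 0.8300) ≈ 5.2363
SE_diff = √2 · SEM ≈ 7.4053
z = 20 / 7.4053 ≈ 2.7008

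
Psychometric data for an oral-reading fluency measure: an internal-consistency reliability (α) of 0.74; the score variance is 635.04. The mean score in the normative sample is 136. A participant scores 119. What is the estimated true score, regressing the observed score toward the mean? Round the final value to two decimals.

T̂ = 0.74000(119) + 0.26000(136) ≈ 123.42000

123.42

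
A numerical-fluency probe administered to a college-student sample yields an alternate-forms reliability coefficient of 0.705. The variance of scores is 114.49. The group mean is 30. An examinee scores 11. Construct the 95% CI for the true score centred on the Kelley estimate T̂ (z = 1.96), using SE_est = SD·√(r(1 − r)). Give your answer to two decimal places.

SD = √114.49 = 10.700
Estimated true score = 0.705×11 + (1 − 0.705)×30 ≃ 16.605
SE_est = 10.700·√[r(1 − r)] ≃ 4.880
95% CI: 16.605 ± 9.564 ≃ (7.041, 26.169)

[7.04, 26.17]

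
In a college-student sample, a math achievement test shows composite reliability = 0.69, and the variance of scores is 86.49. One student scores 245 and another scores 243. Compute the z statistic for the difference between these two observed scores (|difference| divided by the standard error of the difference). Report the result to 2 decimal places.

SD = √86.49 = 9.300
SEM = 9.300*√(1 − 0.690) ≈ 5.178
Standard error of the difference = 5.178·√2 ≈ 7.323
z = |245 − 243| / 7.323 = 2 / 7.323 ≈ 0.273

0.27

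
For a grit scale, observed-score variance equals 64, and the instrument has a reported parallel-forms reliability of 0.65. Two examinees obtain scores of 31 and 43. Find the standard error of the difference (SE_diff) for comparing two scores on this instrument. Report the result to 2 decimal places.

SD = √64 = 8.000
SEM = 8.000·√(1 − 0.650) ≈ 4.733
Standard error of the difference = 4.733·√2 ≈ 6.693

6.69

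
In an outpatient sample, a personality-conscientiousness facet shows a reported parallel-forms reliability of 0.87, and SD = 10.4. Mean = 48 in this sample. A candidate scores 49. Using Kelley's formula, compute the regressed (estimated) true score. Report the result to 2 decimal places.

T̂ = r·X + (1 − r)·M = 0.8700*49 + 0.1300*48 = 42.6300 + 6.2400 ≃ 48.8700

48.87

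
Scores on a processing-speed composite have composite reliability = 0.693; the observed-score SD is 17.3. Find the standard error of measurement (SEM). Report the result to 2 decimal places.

9.59

SEM = 17.30000·√(1 − 0.69300) ≈ 9.58551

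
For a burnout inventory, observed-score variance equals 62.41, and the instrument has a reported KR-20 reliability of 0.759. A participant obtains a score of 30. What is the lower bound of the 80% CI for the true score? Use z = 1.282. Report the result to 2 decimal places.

σ = 62.41^(1/2) = 7.900
SEM = 7.900 × √(1 − 0.759) = 7.900 × √0.241 ≃ 7.900 × 0.491 ≃ 3.878
1.282 × SEM ≃ 4.972
Lower limit = 30 − 4.972 ≃ 25.028

25.03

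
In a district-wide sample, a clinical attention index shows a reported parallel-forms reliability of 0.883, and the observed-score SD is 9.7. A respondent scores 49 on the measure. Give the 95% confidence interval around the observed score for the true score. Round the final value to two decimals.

The standard error of measurement is 9.700·√(1 − 0.883) ≈ 9.700·0.342 ≈ 3.318.
Margin = 1.96 · 3.318 ≈ 6.503
95% CI: 49 ± 6.503 = [42.497, 55.503]

[42.50, 55.50]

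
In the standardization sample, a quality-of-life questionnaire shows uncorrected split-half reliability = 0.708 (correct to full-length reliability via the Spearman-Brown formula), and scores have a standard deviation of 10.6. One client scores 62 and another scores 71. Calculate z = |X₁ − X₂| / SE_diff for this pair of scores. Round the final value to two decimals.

Full-length reliability (Spearman-Brown) = 2(0.708)/(1+0.708) ≃ 0.8290
SEM = 10.6000 · √(1 − 0.8290) = 10.6000 · √0.1710 ≃ 10.6000 · 0.4135 ≃ 4.3828
Standard error of the difference = 4.3828·√2 ≃ 6.1982
z = |62 − 71| / 6.1982 = 9 / 6.1982 ≃ 1.4520

1.45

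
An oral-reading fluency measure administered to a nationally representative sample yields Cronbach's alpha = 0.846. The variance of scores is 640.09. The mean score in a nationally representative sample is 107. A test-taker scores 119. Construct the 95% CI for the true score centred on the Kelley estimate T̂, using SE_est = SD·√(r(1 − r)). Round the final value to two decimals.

σ = 640.09^(1/2) = 25.3000
T̂ = 0.8460(119) + 0.1540(107) ≃ 117.1520
SE_est = SD * √(r(1 − r)) = 25.3000 * √0.1303 ≃ 25.3000 * 0.3609 ≃ 9.1320
CI = 117.1520 ± 1.96 * 9.1320 → [99.2533, 135.0507]

[99.25, 135.05]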